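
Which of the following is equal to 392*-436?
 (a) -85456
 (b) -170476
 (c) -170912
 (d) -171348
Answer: c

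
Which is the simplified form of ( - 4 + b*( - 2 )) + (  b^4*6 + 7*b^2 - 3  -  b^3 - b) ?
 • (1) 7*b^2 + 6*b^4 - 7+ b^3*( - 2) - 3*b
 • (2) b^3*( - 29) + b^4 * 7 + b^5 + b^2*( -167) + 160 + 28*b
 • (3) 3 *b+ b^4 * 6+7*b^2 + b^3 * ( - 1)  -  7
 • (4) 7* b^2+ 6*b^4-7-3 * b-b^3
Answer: 4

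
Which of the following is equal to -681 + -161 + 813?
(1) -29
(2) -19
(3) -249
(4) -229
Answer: 1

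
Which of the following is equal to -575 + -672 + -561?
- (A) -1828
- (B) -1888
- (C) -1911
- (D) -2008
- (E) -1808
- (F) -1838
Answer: E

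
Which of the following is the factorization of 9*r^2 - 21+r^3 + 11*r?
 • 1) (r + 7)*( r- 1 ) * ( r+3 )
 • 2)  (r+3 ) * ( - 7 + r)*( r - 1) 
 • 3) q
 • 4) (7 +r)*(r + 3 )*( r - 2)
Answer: 1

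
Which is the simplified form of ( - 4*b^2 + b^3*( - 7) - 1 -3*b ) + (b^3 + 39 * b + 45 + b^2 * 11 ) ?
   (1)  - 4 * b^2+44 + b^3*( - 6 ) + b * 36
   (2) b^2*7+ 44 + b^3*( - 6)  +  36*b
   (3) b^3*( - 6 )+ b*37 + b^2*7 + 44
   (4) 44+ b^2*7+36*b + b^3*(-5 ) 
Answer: 2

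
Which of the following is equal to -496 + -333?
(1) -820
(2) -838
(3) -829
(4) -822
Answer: 3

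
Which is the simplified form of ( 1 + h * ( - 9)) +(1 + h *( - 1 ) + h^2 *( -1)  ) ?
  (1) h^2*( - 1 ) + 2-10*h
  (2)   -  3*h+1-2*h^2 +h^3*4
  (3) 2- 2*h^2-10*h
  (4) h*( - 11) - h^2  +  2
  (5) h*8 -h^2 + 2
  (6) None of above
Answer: 1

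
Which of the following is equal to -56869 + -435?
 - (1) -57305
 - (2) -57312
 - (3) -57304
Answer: 3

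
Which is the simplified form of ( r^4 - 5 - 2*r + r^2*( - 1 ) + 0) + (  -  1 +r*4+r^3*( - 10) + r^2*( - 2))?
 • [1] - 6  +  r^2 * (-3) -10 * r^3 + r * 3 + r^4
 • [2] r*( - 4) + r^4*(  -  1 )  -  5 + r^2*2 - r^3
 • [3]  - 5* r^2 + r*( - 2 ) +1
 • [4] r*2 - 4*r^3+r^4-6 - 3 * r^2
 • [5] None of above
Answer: 5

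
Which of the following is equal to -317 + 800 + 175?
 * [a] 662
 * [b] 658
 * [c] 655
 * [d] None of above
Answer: b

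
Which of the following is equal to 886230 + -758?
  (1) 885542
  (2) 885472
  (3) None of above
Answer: 2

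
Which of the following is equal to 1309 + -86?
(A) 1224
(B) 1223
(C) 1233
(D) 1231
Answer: B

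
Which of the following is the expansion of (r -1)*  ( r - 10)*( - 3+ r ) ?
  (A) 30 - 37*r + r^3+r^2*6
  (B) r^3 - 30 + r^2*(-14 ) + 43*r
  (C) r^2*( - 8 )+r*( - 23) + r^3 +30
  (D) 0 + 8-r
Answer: B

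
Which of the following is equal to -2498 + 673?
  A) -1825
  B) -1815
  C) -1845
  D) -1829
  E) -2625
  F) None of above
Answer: A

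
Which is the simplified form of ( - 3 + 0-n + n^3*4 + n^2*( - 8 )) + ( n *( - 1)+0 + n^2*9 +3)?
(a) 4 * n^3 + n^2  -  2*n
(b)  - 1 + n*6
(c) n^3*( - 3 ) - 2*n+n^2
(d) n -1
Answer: a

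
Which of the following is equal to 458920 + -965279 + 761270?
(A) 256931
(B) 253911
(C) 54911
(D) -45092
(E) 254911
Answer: E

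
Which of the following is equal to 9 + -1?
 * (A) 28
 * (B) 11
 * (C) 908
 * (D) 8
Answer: D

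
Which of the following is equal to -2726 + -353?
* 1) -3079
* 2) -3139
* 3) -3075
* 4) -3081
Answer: 1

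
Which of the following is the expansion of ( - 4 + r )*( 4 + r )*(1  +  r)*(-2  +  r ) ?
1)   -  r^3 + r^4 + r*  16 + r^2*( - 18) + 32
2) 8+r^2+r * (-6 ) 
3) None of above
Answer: 1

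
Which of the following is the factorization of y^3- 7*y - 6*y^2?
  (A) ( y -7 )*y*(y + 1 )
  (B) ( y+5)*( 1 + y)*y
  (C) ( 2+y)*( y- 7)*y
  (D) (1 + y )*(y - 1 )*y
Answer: A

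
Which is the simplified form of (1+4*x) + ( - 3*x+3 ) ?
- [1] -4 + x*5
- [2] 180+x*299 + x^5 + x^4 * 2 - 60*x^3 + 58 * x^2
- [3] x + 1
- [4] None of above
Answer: 4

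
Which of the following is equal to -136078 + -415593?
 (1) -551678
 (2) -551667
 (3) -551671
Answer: 3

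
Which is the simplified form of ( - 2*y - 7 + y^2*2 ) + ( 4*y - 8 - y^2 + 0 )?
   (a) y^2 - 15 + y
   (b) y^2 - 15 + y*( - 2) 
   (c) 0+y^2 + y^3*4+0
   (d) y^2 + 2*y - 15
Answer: d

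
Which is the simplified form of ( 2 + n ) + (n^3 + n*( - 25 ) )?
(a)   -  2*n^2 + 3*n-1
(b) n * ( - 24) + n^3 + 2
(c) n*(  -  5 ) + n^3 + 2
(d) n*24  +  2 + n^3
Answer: b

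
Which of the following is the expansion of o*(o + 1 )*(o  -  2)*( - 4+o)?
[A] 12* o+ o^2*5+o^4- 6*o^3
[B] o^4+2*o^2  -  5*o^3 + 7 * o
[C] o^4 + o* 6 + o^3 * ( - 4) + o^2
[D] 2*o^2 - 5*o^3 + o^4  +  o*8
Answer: D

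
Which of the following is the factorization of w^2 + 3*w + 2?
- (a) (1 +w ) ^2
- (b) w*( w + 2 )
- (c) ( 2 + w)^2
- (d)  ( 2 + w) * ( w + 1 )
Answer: d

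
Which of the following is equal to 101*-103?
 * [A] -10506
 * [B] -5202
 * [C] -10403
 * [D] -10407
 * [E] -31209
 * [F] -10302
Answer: C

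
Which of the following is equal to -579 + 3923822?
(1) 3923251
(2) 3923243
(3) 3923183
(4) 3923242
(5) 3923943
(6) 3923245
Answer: 2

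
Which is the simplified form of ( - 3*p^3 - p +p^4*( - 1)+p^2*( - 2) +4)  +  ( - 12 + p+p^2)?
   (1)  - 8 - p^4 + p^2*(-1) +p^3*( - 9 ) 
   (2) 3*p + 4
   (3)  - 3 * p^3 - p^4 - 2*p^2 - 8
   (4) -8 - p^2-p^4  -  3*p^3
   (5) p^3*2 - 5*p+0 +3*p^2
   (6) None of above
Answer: 4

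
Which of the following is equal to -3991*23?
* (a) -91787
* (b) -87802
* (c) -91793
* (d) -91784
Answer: c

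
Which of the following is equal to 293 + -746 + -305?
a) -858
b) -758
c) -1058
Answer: b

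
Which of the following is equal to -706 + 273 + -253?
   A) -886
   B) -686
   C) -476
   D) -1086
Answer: B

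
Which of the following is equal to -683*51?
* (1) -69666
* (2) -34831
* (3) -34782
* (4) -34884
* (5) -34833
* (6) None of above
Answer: 5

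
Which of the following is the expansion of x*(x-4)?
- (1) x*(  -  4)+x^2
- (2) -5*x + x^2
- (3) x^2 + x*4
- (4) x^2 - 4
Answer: 1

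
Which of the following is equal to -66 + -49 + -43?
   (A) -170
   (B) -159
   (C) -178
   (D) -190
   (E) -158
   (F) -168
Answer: E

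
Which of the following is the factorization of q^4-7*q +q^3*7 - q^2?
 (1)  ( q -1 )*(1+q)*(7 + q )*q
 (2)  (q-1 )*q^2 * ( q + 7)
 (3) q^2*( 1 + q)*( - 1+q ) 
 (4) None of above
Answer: 1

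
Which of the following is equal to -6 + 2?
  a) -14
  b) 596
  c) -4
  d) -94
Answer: c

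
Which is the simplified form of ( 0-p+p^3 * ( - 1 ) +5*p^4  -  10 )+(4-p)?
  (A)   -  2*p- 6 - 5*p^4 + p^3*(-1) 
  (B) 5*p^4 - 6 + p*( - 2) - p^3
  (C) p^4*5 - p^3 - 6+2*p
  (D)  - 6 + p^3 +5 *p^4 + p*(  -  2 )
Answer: B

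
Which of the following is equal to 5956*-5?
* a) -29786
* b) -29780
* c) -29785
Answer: b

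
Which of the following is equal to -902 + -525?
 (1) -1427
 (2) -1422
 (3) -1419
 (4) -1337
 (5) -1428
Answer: 1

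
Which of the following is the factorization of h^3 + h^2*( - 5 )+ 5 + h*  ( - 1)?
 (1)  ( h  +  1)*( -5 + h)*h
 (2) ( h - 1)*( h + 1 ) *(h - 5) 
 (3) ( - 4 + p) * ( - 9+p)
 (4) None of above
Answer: 2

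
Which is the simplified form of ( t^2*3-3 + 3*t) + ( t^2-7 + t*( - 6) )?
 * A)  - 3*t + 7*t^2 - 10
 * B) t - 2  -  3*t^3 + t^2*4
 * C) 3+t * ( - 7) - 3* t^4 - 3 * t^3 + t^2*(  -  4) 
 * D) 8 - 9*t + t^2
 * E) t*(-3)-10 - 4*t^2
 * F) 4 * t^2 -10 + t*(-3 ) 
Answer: F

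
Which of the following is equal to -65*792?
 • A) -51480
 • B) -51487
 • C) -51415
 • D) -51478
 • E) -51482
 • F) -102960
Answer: A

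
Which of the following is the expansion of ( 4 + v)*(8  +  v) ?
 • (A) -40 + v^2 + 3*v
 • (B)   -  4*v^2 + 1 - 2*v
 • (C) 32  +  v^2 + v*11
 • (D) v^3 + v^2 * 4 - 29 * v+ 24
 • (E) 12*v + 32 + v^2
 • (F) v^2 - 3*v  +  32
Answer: E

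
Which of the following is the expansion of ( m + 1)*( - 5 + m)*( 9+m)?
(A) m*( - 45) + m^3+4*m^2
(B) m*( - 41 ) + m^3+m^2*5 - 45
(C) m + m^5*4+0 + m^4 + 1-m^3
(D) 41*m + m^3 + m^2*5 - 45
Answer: B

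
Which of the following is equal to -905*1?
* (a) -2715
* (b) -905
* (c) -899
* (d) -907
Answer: b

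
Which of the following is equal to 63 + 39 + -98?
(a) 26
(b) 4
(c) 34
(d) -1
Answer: b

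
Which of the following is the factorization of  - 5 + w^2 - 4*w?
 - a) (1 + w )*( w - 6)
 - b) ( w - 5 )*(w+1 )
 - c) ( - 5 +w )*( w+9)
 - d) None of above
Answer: b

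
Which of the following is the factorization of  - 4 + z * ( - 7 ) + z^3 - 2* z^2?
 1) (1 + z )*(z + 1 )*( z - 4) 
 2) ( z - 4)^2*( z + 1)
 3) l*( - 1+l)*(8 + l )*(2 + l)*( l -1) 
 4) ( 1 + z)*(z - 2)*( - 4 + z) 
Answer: 1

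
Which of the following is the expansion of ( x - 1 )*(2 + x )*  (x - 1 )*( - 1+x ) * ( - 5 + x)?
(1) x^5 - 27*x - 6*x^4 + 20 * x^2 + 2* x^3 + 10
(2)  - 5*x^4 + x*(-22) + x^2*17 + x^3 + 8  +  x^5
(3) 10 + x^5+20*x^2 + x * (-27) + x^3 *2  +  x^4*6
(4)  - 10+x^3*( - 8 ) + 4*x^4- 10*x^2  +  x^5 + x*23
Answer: 1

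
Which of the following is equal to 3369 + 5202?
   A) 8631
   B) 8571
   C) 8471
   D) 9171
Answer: B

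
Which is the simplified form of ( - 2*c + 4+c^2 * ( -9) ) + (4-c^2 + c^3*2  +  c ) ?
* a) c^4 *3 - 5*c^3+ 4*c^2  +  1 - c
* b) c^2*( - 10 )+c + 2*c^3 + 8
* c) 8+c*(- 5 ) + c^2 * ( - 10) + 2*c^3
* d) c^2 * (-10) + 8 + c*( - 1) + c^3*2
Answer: d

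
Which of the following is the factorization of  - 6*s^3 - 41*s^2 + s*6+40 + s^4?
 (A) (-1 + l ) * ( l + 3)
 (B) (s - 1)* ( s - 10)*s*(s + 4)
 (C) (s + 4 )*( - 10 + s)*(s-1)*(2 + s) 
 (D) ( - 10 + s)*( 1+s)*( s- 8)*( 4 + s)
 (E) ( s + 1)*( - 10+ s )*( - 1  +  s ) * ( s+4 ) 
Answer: E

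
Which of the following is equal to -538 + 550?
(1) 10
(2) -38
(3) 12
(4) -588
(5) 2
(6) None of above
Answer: 3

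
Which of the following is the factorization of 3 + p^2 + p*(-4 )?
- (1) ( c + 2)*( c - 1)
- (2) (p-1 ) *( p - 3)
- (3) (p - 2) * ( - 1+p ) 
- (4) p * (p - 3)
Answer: 2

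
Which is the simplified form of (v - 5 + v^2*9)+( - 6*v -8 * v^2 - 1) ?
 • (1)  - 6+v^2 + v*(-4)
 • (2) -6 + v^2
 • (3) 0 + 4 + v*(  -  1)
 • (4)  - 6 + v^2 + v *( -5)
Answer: 4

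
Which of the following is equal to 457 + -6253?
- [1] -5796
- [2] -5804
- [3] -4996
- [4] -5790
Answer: 1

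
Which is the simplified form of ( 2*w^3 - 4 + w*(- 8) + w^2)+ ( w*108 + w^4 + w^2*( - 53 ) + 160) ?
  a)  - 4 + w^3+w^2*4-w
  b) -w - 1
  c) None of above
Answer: c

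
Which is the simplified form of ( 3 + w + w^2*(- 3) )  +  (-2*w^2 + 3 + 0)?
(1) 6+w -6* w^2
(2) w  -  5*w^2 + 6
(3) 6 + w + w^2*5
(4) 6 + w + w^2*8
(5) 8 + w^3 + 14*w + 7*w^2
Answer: 2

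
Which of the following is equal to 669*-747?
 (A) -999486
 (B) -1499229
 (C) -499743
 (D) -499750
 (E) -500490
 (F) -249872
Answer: C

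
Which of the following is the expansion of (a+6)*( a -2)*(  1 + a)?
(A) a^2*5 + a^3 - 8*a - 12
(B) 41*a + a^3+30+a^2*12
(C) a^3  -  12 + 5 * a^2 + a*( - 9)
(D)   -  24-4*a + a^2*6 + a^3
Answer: A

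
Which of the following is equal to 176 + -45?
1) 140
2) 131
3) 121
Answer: 2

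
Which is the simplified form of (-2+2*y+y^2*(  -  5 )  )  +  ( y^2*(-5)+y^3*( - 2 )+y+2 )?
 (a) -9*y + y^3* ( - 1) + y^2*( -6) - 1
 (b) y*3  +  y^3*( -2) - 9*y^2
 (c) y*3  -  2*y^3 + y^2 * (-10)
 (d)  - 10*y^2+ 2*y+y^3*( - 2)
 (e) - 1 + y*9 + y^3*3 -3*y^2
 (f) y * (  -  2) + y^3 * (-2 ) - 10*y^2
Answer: c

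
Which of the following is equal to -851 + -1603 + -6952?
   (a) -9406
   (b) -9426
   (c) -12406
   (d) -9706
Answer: a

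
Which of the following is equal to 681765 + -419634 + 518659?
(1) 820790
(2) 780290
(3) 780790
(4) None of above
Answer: 3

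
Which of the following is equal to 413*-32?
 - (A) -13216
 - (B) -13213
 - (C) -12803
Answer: A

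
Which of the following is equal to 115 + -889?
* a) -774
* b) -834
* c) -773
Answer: a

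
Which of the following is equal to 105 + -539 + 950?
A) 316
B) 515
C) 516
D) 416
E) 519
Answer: C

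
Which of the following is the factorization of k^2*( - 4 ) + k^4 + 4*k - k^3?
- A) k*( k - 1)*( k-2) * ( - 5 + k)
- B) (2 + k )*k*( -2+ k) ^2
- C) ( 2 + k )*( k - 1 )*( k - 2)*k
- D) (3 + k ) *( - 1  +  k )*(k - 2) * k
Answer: C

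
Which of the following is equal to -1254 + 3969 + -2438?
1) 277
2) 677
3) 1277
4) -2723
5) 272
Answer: 1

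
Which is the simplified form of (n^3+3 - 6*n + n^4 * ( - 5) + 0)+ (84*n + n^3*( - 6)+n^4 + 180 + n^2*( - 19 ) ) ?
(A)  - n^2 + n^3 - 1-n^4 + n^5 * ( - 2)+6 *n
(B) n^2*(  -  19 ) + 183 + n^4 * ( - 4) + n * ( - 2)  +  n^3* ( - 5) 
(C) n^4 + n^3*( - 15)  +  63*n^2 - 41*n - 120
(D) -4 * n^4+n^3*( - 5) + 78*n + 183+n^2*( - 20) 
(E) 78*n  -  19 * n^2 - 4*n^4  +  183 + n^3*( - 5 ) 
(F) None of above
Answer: E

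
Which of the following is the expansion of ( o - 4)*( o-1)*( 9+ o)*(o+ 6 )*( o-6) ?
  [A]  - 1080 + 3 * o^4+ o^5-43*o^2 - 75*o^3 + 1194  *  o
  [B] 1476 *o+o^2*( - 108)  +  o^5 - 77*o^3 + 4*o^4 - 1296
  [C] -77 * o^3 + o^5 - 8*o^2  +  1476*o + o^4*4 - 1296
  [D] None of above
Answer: B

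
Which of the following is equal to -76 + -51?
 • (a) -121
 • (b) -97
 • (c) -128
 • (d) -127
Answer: d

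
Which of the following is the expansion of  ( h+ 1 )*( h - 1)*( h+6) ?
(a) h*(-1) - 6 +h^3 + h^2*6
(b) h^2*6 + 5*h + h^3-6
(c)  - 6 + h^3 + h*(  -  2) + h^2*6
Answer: a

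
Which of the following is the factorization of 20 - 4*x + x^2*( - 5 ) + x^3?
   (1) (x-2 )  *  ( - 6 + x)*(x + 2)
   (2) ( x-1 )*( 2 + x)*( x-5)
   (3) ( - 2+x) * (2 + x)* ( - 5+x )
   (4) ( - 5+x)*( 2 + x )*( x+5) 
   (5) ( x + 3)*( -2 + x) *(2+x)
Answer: 3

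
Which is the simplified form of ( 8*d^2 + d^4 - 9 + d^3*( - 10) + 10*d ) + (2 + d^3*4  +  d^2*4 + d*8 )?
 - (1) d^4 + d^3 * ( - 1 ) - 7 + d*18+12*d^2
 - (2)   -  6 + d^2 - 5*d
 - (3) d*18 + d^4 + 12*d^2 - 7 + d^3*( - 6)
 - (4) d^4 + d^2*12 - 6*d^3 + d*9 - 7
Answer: 3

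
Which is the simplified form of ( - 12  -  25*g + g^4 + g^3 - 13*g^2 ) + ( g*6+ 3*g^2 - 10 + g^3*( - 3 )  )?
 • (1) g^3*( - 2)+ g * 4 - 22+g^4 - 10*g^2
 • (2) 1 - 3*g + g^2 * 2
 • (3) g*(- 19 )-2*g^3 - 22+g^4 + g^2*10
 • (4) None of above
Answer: 4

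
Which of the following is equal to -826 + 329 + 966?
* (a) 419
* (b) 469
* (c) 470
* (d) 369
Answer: b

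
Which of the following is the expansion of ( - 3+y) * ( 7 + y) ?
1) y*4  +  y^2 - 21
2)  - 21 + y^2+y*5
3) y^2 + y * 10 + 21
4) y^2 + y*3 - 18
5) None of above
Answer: 1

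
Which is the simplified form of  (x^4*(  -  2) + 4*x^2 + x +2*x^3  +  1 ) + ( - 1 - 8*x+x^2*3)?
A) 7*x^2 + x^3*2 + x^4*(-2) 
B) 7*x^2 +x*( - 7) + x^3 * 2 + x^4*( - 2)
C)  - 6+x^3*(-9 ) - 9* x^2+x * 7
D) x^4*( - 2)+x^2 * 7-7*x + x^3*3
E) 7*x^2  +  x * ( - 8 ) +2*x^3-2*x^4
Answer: B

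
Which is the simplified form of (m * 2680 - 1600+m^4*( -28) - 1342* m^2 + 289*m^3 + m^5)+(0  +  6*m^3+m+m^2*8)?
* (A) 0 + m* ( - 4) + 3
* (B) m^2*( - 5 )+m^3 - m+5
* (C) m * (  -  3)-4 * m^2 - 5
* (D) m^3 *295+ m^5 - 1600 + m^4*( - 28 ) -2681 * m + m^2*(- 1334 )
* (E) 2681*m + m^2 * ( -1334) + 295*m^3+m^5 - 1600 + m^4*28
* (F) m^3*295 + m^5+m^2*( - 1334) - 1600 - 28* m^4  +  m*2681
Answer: F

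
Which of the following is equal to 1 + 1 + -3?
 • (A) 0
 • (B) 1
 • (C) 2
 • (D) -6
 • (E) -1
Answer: E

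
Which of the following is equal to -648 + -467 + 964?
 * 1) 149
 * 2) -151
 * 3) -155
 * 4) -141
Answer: 2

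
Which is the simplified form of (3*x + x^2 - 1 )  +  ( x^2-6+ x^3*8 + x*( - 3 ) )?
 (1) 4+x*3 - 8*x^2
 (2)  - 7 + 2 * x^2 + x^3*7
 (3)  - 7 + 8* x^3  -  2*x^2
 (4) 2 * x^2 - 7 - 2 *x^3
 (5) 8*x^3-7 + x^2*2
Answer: 5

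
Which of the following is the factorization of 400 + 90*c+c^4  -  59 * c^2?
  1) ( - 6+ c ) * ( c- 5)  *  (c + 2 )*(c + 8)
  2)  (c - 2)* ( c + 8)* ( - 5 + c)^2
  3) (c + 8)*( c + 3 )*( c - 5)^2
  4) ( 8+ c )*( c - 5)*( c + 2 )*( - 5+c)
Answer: 4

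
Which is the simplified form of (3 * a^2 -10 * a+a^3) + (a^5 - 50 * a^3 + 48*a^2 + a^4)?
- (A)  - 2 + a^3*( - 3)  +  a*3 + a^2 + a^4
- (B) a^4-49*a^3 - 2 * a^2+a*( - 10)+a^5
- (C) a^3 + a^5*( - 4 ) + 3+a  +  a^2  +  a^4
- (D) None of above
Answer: D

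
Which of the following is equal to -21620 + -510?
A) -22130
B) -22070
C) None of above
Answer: A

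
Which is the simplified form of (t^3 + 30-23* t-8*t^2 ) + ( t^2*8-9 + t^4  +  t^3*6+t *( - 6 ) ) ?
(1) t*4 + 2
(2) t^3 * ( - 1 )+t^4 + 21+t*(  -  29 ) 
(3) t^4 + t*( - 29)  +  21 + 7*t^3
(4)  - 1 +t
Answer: 3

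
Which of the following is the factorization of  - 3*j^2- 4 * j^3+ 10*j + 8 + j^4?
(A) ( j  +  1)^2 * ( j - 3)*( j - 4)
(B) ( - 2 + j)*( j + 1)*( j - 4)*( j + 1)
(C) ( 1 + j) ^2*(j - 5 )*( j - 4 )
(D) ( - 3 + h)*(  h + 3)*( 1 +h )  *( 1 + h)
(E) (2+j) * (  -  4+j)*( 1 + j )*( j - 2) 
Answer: B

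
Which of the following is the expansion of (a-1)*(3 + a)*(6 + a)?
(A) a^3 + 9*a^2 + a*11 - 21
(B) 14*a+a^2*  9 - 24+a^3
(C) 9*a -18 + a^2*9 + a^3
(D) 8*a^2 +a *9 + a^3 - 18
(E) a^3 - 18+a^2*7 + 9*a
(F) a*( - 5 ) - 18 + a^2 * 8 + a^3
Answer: D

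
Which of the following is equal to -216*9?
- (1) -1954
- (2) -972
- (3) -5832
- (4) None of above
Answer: 4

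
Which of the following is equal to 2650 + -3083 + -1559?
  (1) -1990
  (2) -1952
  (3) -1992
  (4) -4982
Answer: 3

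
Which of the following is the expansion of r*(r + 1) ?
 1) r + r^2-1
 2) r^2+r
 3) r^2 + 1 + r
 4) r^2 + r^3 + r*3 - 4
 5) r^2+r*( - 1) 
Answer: 2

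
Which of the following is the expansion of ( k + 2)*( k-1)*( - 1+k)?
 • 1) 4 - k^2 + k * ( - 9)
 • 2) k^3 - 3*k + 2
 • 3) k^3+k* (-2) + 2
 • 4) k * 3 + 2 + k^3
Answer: 2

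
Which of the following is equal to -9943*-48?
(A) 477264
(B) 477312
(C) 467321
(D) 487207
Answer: A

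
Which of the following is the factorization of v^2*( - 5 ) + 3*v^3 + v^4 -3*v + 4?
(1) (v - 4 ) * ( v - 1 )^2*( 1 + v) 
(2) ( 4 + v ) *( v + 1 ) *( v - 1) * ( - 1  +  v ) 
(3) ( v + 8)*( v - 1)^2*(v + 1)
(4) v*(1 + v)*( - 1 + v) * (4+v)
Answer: 2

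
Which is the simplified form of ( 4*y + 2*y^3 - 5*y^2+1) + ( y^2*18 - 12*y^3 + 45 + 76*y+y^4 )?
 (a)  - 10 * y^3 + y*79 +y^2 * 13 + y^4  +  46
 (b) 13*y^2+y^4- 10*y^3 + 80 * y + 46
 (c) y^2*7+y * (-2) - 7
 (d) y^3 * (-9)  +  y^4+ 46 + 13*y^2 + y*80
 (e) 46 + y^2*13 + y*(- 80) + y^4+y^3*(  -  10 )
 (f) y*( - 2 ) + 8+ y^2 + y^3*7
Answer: b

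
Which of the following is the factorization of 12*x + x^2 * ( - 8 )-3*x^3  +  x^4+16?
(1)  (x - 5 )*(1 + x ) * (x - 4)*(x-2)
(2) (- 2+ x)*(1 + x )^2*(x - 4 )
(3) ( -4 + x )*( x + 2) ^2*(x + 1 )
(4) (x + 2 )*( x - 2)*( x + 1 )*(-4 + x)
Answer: 4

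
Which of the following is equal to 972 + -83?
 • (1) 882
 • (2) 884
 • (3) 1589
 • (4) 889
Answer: 4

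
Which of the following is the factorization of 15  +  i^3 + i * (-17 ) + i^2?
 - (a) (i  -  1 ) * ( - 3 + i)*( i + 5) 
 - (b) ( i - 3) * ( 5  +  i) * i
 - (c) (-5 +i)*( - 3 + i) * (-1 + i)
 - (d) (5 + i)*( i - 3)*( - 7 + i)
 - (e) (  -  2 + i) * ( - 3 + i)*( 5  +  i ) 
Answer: a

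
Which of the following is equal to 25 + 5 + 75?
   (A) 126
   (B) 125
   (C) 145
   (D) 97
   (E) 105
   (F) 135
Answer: E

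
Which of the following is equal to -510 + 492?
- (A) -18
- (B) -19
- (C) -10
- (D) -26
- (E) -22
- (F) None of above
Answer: A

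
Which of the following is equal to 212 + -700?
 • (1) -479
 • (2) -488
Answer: 2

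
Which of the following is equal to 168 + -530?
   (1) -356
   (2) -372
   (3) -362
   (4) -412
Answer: 3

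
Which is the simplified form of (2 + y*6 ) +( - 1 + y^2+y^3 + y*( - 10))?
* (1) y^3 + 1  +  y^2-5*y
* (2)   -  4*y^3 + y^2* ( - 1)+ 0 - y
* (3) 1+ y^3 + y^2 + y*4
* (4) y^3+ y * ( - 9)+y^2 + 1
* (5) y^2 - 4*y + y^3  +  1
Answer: 5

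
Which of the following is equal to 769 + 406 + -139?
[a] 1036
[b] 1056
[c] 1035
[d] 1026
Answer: a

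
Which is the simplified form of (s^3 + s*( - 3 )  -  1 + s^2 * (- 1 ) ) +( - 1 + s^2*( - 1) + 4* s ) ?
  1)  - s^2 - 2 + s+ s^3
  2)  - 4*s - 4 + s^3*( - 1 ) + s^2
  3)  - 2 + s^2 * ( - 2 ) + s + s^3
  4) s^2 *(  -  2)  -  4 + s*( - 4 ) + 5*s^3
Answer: 3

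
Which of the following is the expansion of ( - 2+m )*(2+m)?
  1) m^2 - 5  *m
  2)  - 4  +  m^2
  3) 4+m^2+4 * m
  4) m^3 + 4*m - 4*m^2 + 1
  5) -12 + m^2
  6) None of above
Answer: 2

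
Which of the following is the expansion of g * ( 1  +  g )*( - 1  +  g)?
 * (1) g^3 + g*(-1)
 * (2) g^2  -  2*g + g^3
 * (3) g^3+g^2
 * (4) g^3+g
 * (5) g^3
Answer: 1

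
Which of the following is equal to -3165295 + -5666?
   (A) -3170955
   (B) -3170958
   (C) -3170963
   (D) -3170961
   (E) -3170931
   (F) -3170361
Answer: D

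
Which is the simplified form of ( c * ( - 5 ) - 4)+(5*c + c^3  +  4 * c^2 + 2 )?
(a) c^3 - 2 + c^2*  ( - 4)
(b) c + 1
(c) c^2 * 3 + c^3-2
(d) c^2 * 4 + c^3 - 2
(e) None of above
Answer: d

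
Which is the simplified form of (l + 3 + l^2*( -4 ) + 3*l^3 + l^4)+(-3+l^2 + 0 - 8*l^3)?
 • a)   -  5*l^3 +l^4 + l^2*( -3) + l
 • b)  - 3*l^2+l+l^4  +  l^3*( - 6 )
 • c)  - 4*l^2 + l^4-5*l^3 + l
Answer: a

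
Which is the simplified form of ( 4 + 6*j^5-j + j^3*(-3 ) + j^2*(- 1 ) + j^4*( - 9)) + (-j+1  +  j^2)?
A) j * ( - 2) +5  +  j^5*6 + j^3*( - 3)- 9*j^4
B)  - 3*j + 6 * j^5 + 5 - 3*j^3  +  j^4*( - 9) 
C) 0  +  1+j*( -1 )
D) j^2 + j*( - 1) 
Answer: A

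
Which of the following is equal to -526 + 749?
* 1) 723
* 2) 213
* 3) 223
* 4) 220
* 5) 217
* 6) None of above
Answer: 3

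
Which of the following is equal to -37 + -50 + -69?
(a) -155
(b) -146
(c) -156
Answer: c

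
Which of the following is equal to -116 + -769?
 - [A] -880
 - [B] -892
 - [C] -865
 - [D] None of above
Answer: D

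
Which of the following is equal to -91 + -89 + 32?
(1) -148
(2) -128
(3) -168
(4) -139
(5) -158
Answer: 1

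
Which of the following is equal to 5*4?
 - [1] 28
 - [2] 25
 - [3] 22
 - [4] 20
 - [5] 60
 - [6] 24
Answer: 4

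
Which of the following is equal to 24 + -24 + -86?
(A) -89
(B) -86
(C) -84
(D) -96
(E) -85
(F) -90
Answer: B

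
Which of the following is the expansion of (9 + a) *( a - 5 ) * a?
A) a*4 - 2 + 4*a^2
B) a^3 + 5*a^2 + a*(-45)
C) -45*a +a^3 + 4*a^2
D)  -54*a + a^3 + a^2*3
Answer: C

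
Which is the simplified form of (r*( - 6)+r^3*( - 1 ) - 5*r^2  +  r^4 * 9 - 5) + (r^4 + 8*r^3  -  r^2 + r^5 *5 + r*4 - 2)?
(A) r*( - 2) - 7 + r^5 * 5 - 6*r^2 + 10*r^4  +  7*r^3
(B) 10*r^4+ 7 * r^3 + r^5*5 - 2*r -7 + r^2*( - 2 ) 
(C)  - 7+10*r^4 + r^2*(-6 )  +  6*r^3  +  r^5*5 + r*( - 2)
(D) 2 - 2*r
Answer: A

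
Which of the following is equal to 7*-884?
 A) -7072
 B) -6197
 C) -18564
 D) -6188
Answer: D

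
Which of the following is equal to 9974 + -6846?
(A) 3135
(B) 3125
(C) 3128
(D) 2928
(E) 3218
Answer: C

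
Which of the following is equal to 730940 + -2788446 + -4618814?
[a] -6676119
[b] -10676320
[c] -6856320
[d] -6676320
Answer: d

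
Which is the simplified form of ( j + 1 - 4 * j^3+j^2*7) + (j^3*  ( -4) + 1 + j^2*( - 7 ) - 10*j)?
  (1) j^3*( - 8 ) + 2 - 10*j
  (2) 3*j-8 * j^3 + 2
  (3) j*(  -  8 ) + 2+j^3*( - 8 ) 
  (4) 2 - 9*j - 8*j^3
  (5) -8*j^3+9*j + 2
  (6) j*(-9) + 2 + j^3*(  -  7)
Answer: 4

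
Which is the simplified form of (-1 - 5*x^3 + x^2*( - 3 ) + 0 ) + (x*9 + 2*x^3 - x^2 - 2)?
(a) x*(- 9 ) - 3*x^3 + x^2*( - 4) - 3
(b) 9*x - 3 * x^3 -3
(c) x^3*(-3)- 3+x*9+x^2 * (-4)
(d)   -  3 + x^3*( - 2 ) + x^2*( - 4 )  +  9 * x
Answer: c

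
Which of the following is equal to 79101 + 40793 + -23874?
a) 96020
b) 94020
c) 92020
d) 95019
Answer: a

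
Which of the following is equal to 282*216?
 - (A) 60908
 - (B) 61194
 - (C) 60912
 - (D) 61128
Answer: C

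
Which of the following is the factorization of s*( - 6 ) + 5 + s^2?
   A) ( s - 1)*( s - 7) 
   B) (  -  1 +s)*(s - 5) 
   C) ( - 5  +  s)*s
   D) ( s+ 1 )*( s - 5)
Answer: B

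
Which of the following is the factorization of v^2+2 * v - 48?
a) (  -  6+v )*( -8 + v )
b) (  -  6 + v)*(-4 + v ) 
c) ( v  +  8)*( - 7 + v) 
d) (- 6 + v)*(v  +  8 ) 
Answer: d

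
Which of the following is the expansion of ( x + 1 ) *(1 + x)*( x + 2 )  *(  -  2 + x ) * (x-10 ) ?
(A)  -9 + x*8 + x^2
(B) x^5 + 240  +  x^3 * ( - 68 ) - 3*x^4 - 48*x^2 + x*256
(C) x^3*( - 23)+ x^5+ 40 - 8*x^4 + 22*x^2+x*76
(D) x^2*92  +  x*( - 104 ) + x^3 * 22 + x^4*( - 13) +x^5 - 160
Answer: C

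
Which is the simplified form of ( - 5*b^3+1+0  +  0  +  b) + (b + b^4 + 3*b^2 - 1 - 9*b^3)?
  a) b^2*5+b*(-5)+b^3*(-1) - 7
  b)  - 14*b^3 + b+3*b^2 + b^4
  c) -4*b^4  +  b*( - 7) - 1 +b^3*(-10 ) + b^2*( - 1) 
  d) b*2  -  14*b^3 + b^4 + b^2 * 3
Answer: d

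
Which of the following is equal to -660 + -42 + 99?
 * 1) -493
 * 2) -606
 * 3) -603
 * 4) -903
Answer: 3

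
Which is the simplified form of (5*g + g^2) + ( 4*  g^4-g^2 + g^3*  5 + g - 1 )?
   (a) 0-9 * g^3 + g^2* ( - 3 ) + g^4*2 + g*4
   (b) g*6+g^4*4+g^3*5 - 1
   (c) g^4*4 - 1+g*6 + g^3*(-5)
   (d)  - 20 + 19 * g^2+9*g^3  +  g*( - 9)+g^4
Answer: b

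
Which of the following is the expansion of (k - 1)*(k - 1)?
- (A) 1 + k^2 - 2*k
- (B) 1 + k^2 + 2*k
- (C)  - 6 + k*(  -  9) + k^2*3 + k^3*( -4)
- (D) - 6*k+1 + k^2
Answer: A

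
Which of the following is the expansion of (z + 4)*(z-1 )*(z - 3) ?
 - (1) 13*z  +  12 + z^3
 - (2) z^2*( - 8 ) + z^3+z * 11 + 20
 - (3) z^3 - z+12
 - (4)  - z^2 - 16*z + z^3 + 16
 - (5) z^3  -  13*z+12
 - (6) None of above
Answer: 5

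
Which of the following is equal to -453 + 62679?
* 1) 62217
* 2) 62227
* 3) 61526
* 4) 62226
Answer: 4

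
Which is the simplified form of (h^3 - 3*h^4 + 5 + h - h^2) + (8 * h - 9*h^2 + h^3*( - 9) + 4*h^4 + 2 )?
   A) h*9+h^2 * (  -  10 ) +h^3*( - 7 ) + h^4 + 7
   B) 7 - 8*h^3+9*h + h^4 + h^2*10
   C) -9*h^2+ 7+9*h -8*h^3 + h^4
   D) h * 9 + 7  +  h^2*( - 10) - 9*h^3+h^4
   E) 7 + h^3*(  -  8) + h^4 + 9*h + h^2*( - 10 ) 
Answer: E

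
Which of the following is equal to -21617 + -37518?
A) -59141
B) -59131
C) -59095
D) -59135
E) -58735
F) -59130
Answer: D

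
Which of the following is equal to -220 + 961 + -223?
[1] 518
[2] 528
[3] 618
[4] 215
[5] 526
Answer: 1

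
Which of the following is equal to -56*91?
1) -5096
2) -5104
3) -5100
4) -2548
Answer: 1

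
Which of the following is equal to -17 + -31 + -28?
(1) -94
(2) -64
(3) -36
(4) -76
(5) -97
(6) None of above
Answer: 4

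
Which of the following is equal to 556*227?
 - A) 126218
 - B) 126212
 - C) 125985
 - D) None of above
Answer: B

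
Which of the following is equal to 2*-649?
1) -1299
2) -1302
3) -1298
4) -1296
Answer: 3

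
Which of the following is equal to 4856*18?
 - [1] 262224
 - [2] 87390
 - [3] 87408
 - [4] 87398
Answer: 3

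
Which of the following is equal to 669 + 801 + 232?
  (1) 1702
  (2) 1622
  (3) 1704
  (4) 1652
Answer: 1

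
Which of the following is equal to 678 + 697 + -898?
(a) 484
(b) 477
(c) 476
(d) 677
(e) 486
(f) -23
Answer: b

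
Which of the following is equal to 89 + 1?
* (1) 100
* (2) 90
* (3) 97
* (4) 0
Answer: 2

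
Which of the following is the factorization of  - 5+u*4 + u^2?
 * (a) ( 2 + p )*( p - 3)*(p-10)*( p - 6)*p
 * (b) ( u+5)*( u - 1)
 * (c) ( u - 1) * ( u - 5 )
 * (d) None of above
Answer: b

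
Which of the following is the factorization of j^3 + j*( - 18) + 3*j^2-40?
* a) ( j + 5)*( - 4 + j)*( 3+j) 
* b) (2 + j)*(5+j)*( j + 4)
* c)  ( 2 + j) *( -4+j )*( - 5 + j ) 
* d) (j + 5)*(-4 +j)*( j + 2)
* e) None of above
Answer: d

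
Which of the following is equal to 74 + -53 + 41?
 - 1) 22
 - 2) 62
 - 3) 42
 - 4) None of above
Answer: 2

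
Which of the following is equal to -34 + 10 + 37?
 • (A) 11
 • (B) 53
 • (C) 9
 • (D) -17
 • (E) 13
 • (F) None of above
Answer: E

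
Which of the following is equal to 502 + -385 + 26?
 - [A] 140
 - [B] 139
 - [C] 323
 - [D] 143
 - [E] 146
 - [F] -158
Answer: D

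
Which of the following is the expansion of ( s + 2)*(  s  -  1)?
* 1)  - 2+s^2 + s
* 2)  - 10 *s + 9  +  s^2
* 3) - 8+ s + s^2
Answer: 1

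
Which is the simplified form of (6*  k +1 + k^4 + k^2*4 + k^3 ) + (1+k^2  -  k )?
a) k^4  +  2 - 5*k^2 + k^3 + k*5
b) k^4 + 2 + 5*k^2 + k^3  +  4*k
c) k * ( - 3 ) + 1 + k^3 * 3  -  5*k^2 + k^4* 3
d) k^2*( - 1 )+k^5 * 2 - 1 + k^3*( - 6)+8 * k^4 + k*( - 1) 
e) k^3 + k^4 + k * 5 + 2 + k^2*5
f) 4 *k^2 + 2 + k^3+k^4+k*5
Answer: e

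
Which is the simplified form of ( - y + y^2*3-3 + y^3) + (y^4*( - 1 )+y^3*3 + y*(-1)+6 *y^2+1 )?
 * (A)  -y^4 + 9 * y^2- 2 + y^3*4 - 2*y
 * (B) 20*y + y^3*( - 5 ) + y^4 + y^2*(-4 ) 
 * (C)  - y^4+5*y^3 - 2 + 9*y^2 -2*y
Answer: A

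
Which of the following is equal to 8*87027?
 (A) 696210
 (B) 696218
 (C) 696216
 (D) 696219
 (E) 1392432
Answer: C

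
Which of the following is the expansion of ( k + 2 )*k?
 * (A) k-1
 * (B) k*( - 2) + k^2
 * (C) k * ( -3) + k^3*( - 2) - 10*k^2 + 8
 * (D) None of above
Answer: D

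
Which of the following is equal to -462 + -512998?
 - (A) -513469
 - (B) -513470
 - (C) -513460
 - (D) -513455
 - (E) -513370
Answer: C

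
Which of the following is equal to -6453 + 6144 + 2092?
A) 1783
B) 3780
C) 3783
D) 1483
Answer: A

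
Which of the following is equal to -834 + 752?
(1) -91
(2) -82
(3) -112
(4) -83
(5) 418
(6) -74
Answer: 2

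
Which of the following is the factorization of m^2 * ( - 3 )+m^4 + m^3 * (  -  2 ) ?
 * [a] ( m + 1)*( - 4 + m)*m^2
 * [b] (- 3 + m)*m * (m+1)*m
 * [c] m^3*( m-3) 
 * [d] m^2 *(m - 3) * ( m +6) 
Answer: b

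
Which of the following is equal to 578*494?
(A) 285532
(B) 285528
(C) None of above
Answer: A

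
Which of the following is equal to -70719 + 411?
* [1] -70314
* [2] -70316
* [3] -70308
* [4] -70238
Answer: 3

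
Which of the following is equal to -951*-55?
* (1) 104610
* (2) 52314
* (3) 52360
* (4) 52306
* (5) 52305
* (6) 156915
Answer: 5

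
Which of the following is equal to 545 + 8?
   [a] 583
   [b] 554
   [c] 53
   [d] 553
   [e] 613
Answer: d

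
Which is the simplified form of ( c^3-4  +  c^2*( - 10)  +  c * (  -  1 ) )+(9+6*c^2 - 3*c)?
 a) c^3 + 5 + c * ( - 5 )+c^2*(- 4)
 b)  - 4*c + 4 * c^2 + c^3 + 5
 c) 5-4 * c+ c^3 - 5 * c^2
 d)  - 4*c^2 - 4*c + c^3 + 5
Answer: d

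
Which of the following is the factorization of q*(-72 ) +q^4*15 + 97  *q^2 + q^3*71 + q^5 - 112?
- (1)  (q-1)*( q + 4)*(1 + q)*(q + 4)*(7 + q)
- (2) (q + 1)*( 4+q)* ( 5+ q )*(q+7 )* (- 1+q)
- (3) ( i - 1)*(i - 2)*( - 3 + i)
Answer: 1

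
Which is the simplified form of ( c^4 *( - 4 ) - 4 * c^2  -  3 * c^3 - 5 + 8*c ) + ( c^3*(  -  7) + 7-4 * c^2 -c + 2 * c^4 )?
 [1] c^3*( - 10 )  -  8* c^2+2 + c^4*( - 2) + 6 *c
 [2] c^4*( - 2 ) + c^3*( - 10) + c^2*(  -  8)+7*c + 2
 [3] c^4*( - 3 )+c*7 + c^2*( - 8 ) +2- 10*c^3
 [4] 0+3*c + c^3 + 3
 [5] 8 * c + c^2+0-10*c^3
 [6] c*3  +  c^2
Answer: 2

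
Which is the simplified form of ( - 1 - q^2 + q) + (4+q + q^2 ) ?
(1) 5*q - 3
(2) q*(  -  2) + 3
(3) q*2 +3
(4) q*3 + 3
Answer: 3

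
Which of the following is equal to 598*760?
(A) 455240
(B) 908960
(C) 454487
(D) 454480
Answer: D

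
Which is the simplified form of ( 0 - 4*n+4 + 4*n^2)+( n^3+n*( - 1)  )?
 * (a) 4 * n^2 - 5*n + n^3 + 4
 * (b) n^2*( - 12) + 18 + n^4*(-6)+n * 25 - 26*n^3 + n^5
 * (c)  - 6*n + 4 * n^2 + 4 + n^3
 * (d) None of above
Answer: a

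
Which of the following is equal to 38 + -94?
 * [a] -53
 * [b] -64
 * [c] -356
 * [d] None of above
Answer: d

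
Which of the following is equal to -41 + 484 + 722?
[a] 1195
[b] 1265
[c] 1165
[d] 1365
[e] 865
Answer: c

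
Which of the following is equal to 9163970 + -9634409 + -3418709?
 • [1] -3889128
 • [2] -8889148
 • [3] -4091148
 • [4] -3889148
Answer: 4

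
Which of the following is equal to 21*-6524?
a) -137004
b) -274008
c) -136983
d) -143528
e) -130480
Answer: a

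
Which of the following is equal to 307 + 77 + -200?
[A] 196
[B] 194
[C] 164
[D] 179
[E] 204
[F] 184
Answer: F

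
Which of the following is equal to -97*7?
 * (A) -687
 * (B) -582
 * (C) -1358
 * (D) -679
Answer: D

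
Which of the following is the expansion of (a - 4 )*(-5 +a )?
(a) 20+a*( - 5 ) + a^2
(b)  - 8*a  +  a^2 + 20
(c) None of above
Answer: c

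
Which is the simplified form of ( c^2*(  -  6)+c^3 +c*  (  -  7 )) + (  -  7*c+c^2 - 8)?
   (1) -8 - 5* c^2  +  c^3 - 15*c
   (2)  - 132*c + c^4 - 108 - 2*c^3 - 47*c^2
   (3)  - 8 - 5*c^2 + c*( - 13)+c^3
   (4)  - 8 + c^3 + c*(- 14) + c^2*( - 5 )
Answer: 4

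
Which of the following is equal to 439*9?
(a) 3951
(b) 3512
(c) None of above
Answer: a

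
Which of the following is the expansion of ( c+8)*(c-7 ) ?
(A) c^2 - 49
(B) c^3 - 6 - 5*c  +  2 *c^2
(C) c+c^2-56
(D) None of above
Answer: C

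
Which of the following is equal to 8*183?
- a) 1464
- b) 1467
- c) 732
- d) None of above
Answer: a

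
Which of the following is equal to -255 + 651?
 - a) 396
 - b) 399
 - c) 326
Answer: a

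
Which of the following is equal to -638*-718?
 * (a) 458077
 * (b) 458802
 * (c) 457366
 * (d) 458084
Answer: d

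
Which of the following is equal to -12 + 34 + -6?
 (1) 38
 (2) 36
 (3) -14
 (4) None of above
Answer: 4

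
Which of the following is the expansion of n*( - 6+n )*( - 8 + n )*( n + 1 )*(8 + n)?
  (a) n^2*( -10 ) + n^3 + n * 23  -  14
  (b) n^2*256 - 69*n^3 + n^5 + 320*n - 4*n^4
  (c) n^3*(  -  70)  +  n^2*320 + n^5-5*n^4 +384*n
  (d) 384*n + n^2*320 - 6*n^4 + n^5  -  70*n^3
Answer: c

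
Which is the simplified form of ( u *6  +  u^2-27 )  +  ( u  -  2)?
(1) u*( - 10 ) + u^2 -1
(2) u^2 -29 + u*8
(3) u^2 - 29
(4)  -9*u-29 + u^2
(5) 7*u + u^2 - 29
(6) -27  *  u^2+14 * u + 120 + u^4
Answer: 5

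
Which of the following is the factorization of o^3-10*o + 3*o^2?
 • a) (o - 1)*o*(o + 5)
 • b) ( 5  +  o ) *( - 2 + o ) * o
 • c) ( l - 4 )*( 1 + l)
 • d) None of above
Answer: b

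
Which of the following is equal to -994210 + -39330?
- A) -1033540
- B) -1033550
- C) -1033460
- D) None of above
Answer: A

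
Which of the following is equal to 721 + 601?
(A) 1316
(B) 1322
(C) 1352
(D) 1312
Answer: B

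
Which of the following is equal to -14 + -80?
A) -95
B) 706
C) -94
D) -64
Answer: C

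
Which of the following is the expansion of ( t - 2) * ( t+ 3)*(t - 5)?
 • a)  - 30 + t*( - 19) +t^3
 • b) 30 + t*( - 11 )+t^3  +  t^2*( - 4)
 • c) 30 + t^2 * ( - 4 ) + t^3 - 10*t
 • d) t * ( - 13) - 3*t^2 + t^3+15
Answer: b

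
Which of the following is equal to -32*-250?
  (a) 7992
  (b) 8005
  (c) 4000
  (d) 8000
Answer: d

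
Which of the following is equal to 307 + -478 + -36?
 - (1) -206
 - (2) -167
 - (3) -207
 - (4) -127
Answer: 3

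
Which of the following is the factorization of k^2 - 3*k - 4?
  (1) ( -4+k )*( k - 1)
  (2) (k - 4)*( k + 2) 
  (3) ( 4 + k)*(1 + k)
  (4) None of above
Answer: 4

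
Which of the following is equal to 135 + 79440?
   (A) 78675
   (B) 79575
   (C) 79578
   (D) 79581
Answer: B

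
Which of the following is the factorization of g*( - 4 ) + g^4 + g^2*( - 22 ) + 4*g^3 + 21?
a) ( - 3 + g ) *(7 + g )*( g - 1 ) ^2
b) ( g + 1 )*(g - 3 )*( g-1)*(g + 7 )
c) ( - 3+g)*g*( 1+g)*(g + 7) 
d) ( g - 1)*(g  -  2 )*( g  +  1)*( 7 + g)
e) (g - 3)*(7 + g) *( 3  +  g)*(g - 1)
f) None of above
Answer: b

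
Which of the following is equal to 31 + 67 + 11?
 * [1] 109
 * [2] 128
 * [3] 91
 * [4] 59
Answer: 1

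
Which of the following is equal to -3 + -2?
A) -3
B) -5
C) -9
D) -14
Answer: B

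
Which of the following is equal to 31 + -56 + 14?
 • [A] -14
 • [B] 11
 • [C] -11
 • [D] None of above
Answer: C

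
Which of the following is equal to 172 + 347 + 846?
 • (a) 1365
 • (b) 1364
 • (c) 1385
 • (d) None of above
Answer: a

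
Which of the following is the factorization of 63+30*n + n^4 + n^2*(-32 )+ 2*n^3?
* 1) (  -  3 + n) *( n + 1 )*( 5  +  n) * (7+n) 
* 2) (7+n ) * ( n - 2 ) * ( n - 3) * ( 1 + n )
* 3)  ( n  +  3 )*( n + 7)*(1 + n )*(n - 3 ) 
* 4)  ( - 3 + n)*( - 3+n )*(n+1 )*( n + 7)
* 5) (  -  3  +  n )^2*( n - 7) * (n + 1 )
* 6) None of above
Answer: 4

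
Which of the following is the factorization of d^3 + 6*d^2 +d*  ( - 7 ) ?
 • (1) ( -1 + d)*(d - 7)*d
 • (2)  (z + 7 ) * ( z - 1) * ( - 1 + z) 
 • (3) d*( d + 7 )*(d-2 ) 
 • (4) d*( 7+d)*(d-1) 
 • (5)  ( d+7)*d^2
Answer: 4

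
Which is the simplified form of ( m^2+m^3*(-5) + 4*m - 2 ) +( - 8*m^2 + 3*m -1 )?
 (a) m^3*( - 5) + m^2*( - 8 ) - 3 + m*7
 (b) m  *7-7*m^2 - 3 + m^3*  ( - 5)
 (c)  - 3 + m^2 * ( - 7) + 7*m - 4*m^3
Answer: b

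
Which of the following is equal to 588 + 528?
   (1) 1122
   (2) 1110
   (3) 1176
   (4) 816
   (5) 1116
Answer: 5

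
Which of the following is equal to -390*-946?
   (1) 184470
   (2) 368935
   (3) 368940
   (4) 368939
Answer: 3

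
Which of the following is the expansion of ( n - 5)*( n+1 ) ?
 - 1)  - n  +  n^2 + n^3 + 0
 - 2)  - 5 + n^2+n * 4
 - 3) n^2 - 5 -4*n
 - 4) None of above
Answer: 3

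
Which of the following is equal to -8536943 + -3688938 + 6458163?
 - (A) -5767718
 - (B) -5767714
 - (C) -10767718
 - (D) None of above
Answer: A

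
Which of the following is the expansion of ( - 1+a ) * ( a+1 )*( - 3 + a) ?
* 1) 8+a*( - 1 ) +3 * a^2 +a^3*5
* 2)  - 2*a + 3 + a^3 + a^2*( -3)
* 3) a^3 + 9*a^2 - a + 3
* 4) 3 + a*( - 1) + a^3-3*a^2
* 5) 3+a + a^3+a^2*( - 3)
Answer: 4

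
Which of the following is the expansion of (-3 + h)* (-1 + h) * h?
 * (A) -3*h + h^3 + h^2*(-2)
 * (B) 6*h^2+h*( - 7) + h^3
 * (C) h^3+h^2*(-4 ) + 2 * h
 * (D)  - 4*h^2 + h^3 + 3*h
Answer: D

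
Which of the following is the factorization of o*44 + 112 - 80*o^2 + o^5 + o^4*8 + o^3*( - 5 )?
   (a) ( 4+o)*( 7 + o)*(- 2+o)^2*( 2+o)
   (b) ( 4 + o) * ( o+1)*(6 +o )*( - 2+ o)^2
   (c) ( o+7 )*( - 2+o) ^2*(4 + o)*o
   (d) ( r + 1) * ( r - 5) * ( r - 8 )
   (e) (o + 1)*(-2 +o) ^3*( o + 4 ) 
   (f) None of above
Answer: f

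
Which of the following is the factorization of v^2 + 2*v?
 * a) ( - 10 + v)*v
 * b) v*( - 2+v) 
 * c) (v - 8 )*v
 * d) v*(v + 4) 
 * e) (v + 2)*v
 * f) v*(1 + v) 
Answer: e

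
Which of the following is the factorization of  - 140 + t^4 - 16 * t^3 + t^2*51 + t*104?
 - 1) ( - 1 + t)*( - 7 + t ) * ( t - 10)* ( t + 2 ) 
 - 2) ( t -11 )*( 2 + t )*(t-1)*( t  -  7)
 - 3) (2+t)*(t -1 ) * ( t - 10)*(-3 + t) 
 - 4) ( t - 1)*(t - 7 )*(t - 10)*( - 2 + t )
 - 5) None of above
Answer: 1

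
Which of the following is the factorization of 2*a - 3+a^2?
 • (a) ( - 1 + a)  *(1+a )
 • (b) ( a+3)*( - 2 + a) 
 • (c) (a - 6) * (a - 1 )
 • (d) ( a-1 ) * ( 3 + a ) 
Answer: d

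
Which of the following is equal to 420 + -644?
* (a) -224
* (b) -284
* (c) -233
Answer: a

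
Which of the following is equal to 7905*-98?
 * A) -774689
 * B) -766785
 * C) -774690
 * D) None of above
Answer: C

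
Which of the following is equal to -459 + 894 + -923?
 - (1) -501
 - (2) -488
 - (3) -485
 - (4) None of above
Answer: 2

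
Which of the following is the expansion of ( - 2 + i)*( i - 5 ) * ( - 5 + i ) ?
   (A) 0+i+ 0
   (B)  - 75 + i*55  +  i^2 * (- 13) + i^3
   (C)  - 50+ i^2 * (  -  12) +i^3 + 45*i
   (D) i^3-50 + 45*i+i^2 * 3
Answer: C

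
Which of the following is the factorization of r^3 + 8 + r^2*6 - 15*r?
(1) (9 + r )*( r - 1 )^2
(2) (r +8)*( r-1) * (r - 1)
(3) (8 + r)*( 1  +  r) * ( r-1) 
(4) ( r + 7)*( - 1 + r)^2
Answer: 2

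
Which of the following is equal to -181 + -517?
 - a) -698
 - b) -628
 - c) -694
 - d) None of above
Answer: a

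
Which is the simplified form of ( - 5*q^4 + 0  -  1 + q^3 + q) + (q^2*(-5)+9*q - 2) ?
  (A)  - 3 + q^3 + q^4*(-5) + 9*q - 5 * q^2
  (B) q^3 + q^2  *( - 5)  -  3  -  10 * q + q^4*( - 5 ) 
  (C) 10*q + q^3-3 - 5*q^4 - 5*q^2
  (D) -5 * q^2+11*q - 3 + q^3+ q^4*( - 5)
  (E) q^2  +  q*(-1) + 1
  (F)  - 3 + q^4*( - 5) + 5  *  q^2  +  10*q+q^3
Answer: C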